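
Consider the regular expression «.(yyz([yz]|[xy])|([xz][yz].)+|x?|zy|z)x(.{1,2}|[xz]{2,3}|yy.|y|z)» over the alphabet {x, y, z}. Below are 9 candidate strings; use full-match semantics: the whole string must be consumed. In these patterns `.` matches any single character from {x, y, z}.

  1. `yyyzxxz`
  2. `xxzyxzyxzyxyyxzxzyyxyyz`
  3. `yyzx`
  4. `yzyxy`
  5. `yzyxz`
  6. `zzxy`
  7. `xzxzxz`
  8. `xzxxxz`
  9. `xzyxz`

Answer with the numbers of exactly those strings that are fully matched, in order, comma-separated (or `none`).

1, 2, 4, 5, 6, 7, 8, 9

1. `yyyzxxz` → match
2 → match
3. `yyzx` → no match
4. `yzyxy` → match
5. `yzyxz` → match
6. `zzxy` → match
7. `xzxzxz` → match
8. `xzxxxz` → match
9. `xzyxz` → match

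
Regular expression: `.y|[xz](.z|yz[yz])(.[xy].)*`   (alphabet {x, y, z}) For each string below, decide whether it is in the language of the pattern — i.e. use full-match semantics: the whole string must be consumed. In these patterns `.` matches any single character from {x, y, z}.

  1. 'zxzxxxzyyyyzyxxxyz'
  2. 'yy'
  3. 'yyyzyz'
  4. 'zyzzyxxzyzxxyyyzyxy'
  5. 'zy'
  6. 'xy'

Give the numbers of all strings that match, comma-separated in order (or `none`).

1, 2, 4, 5, 6

1 → match
2 → match
3 → no match
4 → match
5 → match
6 → match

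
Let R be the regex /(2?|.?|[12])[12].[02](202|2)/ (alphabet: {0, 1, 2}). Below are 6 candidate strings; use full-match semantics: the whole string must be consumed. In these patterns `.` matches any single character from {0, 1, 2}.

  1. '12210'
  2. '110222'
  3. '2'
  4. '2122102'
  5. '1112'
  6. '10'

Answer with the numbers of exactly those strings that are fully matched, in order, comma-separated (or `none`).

none

1. '12210' → no match
2. '110222' → no match
3. '2' → no match
4. '2122102' → no match
5. '1112' → no match
6. '10' → no match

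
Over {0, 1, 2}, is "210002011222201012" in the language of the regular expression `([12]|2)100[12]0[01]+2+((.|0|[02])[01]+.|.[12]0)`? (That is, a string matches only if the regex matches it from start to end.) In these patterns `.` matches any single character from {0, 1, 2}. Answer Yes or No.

No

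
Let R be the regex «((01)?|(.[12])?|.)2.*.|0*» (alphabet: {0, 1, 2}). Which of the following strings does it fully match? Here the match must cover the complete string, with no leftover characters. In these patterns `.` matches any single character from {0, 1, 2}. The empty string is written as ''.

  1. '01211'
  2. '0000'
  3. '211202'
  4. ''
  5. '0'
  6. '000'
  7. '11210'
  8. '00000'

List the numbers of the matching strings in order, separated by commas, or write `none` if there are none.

1 → match
2 → match
3 → match
4 → match
5 → match
6 → match
7 → match
8 → match

1, 2, 3, 4, 5, 6, 7, 8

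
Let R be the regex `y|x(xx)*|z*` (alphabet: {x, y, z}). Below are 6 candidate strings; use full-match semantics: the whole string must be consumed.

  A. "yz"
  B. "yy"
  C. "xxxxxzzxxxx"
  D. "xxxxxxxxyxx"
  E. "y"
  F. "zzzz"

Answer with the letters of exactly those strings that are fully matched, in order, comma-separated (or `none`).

E, F

A → no match
B → no match
C → no match
D → no match
E → match
F → match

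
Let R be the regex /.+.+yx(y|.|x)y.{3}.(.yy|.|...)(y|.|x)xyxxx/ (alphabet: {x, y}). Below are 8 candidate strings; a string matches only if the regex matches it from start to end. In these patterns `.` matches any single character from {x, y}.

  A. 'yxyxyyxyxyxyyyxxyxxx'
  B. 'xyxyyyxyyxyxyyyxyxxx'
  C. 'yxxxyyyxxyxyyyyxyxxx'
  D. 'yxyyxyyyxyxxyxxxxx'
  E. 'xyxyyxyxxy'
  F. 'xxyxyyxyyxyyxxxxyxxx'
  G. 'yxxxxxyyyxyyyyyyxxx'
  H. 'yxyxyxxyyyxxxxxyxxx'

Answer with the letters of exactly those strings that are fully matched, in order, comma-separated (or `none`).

A → no match
B → match
C → no match
D → no match — must end with 'xyxxx'
E → no match — must end with 'xyxxx'
F → match
G → no match — must end with 'xyxxx'
H → match

B, F, H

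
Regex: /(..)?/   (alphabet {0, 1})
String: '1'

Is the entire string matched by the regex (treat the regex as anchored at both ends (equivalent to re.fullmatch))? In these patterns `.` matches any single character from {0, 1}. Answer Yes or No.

No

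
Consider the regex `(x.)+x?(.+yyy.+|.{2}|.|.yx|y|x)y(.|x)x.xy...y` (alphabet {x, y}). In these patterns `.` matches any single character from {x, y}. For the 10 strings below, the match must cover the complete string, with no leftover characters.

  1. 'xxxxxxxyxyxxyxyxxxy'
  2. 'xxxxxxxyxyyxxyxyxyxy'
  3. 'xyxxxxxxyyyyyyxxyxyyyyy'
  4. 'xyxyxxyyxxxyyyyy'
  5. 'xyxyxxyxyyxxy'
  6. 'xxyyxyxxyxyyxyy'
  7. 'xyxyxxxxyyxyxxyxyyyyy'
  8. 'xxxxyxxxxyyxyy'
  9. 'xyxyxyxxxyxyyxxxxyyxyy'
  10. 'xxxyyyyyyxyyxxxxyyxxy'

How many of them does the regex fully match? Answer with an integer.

10

1 → match
2 → match
3 → match
4 → match
5 → match
6 → match
7 → match
8 → match
9 → match
10 → match
Total matched: 10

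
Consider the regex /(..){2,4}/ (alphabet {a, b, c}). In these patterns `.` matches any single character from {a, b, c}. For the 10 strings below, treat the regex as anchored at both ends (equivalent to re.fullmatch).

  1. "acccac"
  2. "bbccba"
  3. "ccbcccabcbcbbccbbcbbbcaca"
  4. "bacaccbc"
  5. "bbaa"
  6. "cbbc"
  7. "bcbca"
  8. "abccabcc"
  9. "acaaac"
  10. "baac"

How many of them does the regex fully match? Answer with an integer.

1 → match
2 → match
3 → no match
4 → match
5 → match
6 → match
7 → no match
8 → match
9 → match
10 → match
Total matched: 8

8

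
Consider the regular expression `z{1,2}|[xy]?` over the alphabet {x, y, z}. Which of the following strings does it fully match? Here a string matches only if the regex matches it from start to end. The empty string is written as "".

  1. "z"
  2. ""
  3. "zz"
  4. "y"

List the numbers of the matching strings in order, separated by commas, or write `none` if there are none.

1, 2, 3, 4

1 → match
2 → match
3 → match
4 → match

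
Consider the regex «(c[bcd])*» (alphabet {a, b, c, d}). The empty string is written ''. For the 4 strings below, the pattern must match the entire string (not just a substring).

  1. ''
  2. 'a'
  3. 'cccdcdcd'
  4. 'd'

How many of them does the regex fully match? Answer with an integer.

1 → match
2 → no match
3 → match
4 → no match
Total matched: 2

2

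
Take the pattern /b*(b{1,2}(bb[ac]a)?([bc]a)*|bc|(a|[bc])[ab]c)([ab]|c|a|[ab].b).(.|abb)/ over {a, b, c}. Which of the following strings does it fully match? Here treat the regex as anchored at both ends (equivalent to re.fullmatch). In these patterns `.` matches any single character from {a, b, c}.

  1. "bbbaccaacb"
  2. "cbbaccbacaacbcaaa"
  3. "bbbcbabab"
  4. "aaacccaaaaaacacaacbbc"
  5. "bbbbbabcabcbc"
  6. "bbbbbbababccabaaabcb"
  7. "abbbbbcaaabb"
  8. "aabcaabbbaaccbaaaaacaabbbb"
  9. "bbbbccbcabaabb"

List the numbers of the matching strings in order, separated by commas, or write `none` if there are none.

1. "bbbaccaacb" → no match
2 → no match
3. "bbbcbabab" → match
4 → no match
5 → no match
6 → no match
7. "abbbbbcaaabb" → no match
8 → no match
9 → no match

3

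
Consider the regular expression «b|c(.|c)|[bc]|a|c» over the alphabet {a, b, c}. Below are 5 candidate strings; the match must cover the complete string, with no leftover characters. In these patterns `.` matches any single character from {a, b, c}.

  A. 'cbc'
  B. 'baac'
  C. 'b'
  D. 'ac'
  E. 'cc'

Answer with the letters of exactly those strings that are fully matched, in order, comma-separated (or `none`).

A → no match
B → no match
C → match
D → no match
E → match

C, E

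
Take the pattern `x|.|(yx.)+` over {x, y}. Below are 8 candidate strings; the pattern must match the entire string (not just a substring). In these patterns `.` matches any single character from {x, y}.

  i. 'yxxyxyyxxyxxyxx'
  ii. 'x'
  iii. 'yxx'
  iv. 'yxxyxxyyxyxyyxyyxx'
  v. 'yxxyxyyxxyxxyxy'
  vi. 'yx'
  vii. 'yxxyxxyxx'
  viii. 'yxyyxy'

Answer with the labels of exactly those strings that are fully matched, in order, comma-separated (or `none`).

i, ii, iii, v, vii, viii

i → match
ii. 'x' → match
iii. 'yxx' → match
iv → no match
v → match
vi. 'yx' → no match
vii. 'yxxyxxyxx' → match
viii. 'yxyyxy' → match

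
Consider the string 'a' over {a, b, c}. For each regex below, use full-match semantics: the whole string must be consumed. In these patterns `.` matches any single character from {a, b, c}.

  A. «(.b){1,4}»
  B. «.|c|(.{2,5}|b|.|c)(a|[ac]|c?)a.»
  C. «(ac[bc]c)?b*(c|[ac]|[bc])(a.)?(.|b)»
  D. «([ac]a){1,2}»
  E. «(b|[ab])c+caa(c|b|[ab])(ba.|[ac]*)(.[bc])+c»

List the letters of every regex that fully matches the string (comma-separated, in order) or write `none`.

B

A → no match — must end with 'b'
B → match
C → no match
D → no match
E → no match — must end with 'c'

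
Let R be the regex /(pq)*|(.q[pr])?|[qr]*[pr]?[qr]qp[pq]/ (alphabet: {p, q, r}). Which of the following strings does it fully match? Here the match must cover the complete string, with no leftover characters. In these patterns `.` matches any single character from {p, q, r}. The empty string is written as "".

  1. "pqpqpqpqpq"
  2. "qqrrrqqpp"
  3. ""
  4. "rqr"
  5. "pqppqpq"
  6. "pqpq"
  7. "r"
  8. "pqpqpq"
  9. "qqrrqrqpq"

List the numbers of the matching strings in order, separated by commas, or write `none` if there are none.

1. "pqpqpqpqpq" → match
2. "qqrrrqqpp" → match
3. "" → match
4. "rqr" → match
5. "pqppqpq" → no match
6. "pqpq" → match
7. "r" → no match
8. "pqpqpq" → match
9. "qqrrqrqpq" → match

1, 2, 3, 4, 6, 8, 9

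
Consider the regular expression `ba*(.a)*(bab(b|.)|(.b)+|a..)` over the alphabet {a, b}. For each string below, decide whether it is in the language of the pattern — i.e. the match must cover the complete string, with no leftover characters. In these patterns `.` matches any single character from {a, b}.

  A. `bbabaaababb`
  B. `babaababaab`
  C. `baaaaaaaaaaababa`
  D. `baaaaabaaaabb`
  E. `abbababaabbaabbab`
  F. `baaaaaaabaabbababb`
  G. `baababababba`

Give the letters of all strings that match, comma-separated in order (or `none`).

A, C, D

A → match
B → no match
C → match
D → match
E → no match — must start with `b`
F → no match
G → no match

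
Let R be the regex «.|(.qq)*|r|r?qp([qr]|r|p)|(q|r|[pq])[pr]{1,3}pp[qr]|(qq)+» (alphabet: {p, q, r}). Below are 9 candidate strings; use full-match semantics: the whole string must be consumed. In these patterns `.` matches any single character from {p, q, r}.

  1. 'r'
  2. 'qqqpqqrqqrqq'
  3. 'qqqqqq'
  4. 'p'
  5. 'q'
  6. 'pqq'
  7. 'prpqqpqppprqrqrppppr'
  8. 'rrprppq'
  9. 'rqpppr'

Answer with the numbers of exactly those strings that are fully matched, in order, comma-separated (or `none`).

1, 2, 3, 4, 5, 6, 8

1 → match
2 → match
3 → match
4 → match
5 → match
6 → match
7 → no match
8 → match
9 → no match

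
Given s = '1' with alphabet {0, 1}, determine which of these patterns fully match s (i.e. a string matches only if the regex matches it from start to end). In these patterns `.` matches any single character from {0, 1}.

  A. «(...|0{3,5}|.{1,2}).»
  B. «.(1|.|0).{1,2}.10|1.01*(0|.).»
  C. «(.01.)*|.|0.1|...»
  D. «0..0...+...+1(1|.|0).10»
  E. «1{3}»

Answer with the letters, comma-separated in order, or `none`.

C

A → no match
B → no match
C → match
D → no match — must start with '0'
E → no match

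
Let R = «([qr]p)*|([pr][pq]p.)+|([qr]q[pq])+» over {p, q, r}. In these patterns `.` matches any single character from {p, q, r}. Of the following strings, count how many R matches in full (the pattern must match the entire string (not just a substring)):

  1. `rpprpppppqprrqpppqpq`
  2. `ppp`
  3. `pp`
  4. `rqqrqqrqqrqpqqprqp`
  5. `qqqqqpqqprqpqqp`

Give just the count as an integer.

1 → match
2. `ppp` → no match
3. `pp` → no match
4 → match
5 → match
Total matched: 3

3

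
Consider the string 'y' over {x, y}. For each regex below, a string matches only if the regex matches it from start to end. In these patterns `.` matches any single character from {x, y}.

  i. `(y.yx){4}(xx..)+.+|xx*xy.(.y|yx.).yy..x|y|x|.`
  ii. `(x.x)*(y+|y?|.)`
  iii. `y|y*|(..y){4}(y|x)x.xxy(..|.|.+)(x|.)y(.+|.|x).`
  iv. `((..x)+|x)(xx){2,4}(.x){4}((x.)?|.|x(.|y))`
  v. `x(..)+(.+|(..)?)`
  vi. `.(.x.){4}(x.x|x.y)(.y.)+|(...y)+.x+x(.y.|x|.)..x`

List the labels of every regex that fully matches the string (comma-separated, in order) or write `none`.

i, ii, iii

i → match
ii → match
iii → match
iv → no match
v → no match — must start with 'x'
vi → no match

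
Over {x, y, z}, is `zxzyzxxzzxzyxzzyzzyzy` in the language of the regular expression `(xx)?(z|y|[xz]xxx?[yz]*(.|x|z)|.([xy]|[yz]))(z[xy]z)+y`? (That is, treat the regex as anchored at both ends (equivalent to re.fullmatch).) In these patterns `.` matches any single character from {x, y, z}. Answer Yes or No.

No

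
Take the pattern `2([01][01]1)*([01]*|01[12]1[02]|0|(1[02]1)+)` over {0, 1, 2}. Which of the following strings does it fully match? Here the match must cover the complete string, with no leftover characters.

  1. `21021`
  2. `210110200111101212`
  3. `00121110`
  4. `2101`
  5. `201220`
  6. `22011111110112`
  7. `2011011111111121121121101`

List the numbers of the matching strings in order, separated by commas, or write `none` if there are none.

4, 7

1 → no match
2 → no match
3 → no match — must start with `2`
4 → match
5 → no match
6 → no match
7 → match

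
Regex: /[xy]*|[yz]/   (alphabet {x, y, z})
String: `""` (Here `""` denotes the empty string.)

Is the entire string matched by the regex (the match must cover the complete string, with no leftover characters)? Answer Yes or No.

Yes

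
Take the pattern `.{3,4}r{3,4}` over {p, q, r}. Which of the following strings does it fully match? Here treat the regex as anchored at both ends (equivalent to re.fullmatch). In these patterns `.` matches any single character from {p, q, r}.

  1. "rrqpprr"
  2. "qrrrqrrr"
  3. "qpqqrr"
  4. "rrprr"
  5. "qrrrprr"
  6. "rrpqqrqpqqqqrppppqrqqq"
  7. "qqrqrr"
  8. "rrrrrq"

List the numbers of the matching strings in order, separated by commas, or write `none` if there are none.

1 → no match
2 → no match
3 → no match
4 → no match
5 → no match
6 → no match — must end with "r"
7 → no match
8 → no match — must end with "r"

none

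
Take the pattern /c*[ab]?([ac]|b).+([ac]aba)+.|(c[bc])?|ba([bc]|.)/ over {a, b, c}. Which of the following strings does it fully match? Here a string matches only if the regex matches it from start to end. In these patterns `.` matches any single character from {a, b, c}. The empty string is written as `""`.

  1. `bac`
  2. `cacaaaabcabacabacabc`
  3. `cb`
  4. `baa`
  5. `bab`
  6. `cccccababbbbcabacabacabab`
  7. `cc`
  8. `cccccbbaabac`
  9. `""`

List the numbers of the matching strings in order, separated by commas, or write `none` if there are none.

1, 3, 4, 5, 6, 7, 8, 9

1 → match
2 → no match
3 → match
4 → match
5 → match
6 → match
7 → match
8 → match
9 → match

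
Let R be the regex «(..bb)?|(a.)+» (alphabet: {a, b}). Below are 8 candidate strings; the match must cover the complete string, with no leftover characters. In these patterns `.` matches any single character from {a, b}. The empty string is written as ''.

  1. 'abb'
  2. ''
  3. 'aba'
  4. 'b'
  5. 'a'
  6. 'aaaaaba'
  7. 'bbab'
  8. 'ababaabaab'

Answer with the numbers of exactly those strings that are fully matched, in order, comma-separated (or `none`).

2

1. 'abb' → no match
2. '' → match
3. 'aba' → no match
4. 'b' → no match
5. 'a' → no match
6. 'aaaaaba' → no match
7. 'bbab' → no match
8. 'ababaabaab' → no match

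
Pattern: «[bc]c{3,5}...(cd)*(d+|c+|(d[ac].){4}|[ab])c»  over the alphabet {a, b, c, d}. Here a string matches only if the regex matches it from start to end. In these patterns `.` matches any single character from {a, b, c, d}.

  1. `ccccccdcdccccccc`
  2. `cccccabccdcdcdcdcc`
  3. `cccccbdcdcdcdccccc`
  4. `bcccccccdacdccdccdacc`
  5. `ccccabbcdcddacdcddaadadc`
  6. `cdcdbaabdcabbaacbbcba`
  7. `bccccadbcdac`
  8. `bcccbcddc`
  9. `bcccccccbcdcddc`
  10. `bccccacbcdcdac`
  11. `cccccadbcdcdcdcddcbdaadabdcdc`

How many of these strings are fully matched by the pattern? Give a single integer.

10

1 → match
2 → match
3 → match
4 → match
5 → match
6 → no match — must end with `c`
7 → match
8 → match
9 → match
10 → match
11 → match
Total matched: 10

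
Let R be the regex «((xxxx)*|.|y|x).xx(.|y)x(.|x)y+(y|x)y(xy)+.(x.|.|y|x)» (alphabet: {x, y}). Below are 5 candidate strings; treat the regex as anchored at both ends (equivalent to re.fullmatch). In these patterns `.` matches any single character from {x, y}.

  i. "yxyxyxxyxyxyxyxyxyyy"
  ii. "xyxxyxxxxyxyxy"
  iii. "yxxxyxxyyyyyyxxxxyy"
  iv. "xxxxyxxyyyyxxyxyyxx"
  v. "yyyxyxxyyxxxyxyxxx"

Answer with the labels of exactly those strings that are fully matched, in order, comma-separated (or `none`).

none

i → no match
ii → no match
iii → no match
iv → no match
v → no match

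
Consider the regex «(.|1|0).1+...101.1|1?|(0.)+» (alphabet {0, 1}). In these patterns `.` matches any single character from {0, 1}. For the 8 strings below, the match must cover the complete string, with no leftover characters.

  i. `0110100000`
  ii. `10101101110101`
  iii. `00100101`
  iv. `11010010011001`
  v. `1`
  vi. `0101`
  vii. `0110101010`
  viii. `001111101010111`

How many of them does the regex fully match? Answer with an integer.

i → no match
ii → no match
iii → no match
iv → no match
v → match
vi → match
vii → no match
viii → match
Total matched: 3

3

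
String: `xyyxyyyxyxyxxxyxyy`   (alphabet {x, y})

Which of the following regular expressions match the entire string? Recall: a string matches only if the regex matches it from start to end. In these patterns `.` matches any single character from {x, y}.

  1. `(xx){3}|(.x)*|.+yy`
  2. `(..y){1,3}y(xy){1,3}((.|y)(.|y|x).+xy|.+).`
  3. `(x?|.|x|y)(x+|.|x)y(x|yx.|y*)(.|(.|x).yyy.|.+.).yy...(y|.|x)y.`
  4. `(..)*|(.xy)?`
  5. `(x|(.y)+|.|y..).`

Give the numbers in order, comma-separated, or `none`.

1, 2, 4

1 → match
2 → match
3 → no match
4 → match
5 → no match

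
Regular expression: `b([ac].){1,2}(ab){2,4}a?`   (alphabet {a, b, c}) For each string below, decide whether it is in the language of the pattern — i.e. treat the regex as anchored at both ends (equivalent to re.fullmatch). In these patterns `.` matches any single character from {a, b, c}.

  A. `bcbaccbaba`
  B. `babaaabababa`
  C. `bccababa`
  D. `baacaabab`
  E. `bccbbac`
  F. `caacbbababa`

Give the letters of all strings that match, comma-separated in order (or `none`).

B, C, D

A → no match
B → match
C → match
D → match
E → no match
F → no match — must start with `b`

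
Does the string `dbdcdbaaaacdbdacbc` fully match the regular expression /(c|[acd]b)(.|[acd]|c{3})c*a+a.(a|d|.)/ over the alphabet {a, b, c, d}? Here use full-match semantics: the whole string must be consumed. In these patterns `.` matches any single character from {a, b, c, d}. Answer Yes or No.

No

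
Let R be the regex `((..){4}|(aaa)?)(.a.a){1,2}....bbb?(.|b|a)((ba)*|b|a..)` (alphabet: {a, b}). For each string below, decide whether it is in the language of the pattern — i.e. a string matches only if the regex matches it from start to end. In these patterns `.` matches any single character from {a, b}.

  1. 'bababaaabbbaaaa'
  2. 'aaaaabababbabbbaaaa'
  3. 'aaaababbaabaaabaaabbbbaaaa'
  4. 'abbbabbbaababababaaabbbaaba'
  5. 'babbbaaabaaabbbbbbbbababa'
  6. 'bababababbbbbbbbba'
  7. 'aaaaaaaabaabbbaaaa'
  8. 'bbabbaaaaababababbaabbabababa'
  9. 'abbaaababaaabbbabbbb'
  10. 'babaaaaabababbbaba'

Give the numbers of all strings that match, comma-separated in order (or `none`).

1 → match
2 → no match
3 → match
4 → match
5 → match
6 → match
7 → match
8 → match
9 → match
10 → match

1, 3, 4, 5, 6, 7, 8, 9, 10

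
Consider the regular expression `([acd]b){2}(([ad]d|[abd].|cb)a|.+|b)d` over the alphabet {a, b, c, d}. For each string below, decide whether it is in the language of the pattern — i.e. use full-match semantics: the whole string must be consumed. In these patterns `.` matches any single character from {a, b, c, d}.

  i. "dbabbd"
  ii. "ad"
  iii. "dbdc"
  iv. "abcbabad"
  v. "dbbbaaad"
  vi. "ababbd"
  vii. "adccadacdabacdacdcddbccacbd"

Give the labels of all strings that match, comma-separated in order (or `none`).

i, iv, vi

i → match
ii → no match
iii → no match — must end with "d"
iv → match
v → no match
vi → match
vii → no match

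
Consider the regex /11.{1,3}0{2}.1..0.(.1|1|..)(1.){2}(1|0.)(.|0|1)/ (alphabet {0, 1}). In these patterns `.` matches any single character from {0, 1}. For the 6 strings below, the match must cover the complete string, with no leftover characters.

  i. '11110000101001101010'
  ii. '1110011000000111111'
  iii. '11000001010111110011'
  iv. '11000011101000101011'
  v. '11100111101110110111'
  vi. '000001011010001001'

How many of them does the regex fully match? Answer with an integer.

i → match
ii → match
iii → match
iv → no match
v → no match
vi → no match — must start with '11'
Total matched: 3

3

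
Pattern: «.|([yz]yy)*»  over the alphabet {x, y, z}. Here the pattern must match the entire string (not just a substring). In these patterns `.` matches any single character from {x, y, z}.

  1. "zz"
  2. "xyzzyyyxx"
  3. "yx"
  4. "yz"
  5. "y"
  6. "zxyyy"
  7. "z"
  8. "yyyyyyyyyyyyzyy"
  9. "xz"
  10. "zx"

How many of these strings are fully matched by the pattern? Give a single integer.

3

1 → no match
2 → no match
3 → no match
4 → no match
5 → match
6 → no match
7 → match
8 → match
9 → no match
10 → no match
Total matched: 3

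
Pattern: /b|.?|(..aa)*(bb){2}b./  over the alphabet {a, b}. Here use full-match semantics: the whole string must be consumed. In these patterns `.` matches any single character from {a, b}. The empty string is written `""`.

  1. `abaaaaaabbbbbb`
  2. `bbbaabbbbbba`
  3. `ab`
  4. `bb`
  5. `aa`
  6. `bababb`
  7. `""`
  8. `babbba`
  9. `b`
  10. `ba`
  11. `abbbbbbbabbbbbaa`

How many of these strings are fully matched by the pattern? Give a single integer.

1 → match
2. `bbbaabbbbbba` → no match
3. `ab` → no match
4. `bb` → no match
5. `aa` → no match
6. `bababb` → no match
7. `""` → match
8. `babbba` → no match
9. `b` → match
10. `ba` → no match
11 → no match
Total matched: 3

3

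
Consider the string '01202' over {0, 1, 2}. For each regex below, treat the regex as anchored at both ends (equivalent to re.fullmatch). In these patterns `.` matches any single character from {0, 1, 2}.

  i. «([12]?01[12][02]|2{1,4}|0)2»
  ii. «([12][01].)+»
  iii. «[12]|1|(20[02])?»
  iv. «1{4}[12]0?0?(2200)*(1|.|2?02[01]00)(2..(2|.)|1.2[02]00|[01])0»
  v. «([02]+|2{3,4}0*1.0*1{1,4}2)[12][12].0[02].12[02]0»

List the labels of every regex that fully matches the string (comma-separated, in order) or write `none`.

i

i → match
ii → no match
iii → no match
iv → no match — must start with '1'
v → no match — must end with '0'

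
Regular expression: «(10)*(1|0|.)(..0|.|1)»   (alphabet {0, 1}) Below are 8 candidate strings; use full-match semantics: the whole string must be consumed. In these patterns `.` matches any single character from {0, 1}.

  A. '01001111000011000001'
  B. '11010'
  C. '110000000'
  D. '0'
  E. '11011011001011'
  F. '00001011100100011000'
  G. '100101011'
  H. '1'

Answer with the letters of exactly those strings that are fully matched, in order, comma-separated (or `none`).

none

A → no match
B → no match
C → no match
D → no match
E → no match
F → no match
G → no match
H → no match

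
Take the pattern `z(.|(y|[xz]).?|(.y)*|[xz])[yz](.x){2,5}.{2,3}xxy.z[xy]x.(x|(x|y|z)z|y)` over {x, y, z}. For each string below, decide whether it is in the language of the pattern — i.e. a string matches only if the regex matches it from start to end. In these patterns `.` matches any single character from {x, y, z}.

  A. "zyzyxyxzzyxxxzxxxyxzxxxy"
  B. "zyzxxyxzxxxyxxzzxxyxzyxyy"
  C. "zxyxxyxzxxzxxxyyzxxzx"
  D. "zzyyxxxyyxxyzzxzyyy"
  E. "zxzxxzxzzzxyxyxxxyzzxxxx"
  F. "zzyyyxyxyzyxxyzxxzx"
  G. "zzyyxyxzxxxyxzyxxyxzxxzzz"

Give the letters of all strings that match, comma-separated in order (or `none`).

A → no match
B → match
C → match
D → no match
E → no match
F → no match
G → match

B, C, G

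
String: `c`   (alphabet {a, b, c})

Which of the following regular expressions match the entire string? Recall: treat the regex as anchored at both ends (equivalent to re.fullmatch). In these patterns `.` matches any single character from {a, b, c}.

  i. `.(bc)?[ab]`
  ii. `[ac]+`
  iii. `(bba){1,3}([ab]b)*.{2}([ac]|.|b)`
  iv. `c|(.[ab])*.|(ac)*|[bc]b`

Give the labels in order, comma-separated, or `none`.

i → no match
ii → match
iii → no match — must start with `bba`
iv → match

ii, iv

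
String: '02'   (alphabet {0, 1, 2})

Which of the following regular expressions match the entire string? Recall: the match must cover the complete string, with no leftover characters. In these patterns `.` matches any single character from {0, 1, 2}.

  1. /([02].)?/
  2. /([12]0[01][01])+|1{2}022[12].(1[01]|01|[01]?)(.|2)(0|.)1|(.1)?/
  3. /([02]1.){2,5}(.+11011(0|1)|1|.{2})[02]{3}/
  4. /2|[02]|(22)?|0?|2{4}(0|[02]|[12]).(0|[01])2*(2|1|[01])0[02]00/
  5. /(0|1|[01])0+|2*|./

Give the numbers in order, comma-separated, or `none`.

1 → match
2 → no match
3 → no match
4 → no match
5 → no match

1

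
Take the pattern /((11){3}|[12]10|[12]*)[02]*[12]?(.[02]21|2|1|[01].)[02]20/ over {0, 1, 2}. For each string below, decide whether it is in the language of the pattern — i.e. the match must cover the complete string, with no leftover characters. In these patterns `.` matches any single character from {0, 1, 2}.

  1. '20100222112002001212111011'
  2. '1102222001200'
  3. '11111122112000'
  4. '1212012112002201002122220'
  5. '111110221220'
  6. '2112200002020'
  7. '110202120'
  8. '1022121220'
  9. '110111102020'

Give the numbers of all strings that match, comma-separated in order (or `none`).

1 → no match — must end with '20'
2 → no match — must end with '20'
3 → no match — must end with '20'
4 → no match
5 → match
6 → match
7 → no match
8 → no match
9 → no match

5, 6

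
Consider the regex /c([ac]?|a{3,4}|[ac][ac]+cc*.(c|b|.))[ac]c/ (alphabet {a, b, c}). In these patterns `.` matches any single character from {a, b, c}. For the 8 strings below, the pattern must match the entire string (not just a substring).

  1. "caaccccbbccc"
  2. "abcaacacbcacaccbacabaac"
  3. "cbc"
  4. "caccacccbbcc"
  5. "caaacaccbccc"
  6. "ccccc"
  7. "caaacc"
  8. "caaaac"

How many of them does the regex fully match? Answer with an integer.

1 → no match
2 → no match — must start with "c"
3 → no match
4 → match
5 → match
6 → no match
7 → match
8 → match
Total matched: 4

4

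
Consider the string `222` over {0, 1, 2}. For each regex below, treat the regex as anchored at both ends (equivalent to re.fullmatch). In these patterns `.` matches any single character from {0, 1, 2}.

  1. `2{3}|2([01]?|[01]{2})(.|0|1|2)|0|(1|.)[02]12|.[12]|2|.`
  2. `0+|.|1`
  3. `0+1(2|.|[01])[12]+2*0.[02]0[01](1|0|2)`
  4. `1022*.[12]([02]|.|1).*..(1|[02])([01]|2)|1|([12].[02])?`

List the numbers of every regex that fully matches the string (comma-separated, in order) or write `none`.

1, 4

1 → match
2 → no match
3 → no match — must start with `0`
4 → match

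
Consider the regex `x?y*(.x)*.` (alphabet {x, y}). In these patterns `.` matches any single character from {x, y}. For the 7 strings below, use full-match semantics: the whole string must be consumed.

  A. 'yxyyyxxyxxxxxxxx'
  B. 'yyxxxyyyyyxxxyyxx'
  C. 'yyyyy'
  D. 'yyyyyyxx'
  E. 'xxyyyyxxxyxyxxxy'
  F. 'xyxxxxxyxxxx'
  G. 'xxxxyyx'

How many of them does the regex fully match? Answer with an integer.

3

A → no match
B → no match
C → match
D → match
E → no match
F → match
G → no match
Total matched: 3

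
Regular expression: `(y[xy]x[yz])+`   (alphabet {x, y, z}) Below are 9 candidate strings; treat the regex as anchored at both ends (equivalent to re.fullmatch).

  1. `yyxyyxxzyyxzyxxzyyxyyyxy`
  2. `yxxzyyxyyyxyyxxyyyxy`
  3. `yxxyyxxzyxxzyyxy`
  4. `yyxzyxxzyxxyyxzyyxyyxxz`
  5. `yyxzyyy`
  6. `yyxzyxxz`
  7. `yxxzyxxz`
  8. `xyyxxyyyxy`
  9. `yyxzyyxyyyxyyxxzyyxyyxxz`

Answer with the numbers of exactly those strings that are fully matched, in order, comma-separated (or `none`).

1 → match
2 → match
3 → match
4 → no match
5 → no match
6 → match
7 → match
8 → no match — must start with `y`
9 → match

1, 2, 3, 6, 7, 9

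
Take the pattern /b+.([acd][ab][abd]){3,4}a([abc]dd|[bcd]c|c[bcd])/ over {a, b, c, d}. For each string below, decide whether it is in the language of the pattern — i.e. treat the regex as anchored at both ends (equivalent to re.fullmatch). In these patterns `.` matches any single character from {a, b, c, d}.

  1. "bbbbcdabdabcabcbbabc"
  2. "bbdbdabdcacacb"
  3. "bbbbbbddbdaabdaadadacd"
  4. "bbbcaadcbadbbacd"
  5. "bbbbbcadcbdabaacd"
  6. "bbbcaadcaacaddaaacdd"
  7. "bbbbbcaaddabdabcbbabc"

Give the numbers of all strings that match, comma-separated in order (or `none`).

1 → match
2 → no match
3 → match
4 → match
5 → match
6 → match
7 → match

1, 3, 4, 5, 6, 7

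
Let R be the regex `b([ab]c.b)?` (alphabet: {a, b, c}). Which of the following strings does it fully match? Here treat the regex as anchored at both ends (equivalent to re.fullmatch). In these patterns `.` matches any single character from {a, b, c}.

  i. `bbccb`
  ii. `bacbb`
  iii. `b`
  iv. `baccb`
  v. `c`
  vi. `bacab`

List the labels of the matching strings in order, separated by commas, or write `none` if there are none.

i → match
ii → match
iii → match
iv → match
v → no match — must start with `b`
vi → match

i, ii, iii, iv, vi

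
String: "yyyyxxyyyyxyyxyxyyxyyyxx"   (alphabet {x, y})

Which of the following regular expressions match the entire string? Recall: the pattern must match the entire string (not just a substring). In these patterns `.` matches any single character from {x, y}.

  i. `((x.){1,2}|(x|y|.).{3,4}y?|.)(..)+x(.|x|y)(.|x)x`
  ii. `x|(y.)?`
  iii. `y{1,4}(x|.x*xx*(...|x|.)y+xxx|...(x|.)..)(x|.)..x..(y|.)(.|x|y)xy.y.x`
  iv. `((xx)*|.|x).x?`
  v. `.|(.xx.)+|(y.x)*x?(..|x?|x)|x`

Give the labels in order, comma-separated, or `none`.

i → no match
ii → no match
iii → match
iv → no match
v → no match

iii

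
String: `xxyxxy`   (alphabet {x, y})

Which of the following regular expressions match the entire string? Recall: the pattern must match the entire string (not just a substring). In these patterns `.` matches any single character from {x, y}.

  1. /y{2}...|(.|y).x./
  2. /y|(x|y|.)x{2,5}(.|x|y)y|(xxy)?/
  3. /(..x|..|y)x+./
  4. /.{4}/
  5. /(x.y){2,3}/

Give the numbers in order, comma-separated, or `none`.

1 → no match
2 → no match
3 → no match
4 → no match
5 → match

5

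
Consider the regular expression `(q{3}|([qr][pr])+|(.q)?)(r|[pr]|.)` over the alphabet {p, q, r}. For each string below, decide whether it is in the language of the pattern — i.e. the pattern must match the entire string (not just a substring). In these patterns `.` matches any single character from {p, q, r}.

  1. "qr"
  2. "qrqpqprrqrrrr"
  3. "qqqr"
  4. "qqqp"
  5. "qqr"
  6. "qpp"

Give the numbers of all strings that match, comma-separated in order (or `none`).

1 → no match
2 → match
3 → match
4 → match
5 → match
6 → match

2, 3, 4, 5, 6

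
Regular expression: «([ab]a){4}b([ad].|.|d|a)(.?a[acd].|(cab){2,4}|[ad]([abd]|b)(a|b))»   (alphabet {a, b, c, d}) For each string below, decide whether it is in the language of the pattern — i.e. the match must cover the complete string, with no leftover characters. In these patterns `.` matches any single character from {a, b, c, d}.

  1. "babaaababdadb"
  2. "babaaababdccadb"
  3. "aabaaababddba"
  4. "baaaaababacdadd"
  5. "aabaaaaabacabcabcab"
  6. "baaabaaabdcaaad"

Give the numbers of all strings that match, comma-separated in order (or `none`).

1 → match
2 → match
3 → match
4 → match
5 → match
6 → match

1, 2, 3, 4, 5, 6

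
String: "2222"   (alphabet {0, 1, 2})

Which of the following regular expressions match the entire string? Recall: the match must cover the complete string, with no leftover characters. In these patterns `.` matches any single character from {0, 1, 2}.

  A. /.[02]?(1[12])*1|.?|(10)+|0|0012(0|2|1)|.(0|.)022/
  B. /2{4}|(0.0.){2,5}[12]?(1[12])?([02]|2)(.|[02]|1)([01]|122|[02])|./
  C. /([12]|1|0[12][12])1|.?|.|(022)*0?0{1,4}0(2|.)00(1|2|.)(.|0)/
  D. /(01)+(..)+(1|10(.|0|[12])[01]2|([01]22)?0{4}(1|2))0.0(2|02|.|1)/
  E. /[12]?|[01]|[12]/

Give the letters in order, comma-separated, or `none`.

A → no match
B → match
C → no match
D → no match — must start with "01"
E → no match

B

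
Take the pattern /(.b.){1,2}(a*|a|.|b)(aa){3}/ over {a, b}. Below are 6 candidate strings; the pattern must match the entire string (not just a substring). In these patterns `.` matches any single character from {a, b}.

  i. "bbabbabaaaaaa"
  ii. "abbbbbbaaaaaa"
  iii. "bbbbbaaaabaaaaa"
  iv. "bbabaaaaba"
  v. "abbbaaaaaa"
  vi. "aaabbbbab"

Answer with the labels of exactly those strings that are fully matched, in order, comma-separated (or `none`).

i → match
ii → match
iii → no match
iv → no match — must end with "aa"
v → match
vi → no match — must end with "aa"

i, ii, v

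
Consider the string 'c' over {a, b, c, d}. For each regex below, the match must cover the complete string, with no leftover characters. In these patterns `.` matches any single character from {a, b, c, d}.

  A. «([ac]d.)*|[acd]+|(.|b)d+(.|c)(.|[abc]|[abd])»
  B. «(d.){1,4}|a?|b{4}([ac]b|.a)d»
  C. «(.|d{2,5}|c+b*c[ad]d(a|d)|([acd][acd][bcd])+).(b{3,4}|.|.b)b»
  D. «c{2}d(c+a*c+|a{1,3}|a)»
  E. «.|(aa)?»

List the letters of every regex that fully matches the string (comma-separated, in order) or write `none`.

A → match
B → no match
C → no match — must end with 'b'
D → no match
E → match

A, E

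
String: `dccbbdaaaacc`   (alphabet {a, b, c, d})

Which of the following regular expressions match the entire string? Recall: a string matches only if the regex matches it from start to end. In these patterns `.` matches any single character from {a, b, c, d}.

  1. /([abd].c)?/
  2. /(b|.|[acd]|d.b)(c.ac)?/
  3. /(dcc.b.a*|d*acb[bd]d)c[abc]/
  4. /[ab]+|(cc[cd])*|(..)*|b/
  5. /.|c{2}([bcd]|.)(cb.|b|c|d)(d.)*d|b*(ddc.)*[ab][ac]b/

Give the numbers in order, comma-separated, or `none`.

1 → no match
2 → no match
3 → match
4 → match
5 → no match

3, 4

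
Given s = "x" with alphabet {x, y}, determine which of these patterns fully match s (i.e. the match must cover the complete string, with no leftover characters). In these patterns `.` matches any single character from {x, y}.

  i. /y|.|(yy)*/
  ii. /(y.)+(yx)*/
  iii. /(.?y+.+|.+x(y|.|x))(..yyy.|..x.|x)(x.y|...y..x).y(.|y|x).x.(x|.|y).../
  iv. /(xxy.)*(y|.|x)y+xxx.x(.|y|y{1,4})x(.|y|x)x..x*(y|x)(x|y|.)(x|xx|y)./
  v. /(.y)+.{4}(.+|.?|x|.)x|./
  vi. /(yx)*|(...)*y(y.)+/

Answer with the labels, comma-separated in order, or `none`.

i → match
ii → no match — must start with "y"
iii → no match
iv → no match
v → match
vi → no match

i, v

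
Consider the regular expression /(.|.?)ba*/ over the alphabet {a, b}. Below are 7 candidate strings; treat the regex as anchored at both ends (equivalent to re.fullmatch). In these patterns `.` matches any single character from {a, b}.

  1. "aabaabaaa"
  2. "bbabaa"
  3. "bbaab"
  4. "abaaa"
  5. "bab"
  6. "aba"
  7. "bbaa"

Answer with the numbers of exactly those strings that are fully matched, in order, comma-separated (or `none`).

1 → no match
2 → no match
3 → no match
4 → match
5 → no match
6 → match
7 → match

4, 6, 7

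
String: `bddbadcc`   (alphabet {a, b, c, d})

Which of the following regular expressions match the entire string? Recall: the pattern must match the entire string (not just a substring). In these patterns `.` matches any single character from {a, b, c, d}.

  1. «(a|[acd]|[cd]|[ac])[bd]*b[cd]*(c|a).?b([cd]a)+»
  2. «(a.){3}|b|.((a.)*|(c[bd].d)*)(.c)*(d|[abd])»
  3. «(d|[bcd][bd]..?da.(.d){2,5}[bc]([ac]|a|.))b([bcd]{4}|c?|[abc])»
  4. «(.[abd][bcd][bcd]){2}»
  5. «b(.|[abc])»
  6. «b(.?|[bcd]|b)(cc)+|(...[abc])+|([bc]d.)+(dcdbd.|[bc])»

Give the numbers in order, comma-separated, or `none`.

4, 6

1 → no match — must end with `a`
2 → no match
3 → no match
4 → match
5 → no match
6 → match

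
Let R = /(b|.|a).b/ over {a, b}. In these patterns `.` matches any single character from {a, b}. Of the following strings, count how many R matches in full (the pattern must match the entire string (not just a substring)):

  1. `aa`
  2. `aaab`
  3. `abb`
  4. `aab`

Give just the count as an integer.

2

1 → no match — must end with `b`
2 → no match
3 → match
4 → match
Total matched: 2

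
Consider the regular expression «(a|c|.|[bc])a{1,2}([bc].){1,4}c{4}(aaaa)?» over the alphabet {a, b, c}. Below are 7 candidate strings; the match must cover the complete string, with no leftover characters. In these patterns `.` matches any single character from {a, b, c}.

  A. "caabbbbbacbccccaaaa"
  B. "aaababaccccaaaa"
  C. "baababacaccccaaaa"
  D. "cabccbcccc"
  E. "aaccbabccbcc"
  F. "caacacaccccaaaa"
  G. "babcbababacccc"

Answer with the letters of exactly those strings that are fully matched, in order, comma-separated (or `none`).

A → match
B → match
C → match
D. "cabccbcccc" → match
E. "aaccbabccbcc" → no match
F → match
G → match

A, B, C, D, F, G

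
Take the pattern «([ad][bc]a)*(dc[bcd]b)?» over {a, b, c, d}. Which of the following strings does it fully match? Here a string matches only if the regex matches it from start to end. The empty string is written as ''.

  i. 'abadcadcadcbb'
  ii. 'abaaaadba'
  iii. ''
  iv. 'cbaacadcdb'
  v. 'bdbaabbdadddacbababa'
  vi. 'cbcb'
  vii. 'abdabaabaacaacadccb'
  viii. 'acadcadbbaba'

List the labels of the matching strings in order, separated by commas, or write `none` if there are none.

i, iii

i → match
ii → no match
iii → match
iv → no match
v → no match
vi → no match
vii → no match
viii → no match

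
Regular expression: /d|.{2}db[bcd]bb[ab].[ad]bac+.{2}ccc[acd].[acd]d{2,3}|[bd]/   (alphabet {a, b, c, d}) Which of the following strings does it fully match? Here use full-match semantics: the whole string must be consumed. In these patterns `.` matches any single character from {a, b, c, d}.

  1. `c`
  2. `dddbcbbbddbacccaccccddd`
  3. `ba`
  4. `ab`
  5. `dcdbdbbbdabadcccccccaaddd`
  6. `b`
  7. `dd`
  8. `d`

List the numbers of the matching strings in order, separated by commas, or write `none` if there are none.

6, 8

1 → no match
2 → no match
3 → no match
4 → no match
5 → no match
6 → match
7 → no match
8 → match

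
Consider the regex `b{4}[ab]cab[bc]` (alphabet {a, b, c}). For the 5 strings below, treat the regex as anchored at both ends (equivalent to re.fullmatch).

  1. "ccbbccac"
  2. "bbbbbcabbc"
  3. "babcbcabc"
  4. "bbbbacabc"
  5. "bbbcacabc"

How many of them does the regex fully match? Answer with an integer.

1

1. "ccbbccac" → no match — must start with "b"
2. "bbbbbcabbc" → no match
3. "babcbcabc" → no match
4. "bbbbacabc" → match
5. "bbbcacabc" → no match
Total matched: 1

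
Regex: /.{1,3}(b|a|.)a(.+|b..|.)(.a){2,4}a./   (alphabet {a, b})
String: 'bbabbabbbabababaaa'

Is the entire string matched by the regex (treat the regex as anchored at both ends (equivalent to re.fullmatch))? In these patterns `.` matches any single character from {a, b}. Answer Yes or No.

Yes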